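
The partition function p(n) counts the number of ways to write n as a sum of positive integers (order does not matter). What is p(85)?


Using the generating function prod_{k>=1} 1/(1-x^k), we compute p(85).
By dynamic programming over parts 1 through 85:
p(85) = 30167357

30167357


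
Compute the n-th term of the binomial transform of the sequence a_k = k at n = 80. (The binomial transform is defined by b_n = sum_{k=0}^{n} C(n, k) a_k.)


With a_k = k, b_n = sum_{k=0}^{n} C(n, k) k. Using k * C(n, k) = n * C(n-1, k-1) gives b_n = n * sum_{k>=1} C(n-1, k-1) = n * 2^(n-1).
For n = 80: 80 * 2^79 = 80 * 604462909807314587353088 = 48357032784585166988247040.

48357032784585166988247040


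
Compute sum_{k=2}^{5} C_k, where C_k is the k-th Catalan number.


C_2 through C_5: 2, 5, 14, 42
Sum = 2 + 5 + 14 + 42
= 63

63


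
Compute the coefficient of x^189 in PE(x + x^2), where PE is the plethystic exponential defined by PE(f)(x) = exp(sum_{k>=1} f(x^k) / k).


With f(x) = x + x^2, the exponent is sum_{k>=1} (x^k + x^(2k)) / k = -ln(1 - x) - ln(1 - x^2). Exponentiating:
PE(x + x^2) = 1 / ((1 - x)(1 - x^2)).
This is the generating function for partitions of n into parts of size 1 or 2. The number of 2's can be any j in 0..94, and the rest are 1's, so
[x^189] = floor(189/2) + 1 = 95.

95


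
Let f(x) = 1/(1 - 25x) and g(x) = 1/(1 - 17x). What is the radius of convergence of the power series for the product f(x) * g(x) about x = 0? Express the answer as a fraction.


The radius of 1/(1 - 25x) is 1/25 (nearest singularity at x = 1/25), and the radius of 1/(1 - 17x) is 1/17.
The product f(x)*g(x) = 1/((1 - 25x)(1 - 17x)) has singularities at both 1/25 and 1/17, so its radius of convergence is the distance to the nearest one:
min(1/25, 1/17) = 1/25.

1/25


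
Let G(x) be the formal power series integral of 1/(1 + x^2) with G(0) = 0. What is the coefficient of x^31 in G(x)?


1/(1 + x^2) = sum_{j>=0} (-1)^j x^(2j). Integrating termwise with G(0) = 0:
G(x) = sum_{j>=0} (-1)^j x^(2j+1) / (2j+1) = arctan(x).
Only odd powers are nonzero. For x^31 write 31 = 2*15 + 1, giving
(-1)^15 / 31 = -1/31 = -1/31.

-1/31


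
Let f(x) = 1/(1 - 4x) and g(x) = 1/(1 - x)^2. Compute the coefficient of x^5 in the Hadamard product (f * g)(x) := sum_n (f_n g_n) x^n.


f has coefficients f_k = 4^k. For g = 1/(1 - x)^2 the coefficient is g_k = C(k + 1, 1) = k + 1. The Hadamard coefficient is (f * g)_k = 4^k * (k + 1).
For k = 5: 4^5 * 6 = 1024 * 6 = 6144.

6144


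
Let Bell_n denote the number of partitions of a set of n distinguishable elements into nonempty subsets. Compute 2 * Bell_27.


Bell_27 can be computed from the Bell triangle or from Dobinski's identity Bell_n = (1/e) * sum_{k>=0} k^n / k!.
Computing Bell_27 = 545717047936059989389.
Then 2 * 545717047936059989389 = 1091434095872119978778.

1091434095872119978778


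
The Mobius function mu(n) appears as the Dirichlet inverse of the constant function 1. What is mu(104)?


104 has a squared prime factor, so mu(104) = 0.
Factorization reveals a repeated prime.

0


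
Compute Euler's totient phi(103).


phi(n) counts integers in [1, n] coprime to n. Using the multiplicative formula phi(n) = n * prod_{p | n} (1 - 1/p):
103 = 103, so
phi(103) = 103 * (1 - 1/103) = 102.

102


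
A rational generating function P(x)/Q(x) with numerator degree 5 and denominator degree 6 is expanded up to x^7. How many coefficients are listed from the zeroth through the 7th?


Expanding up to x^7 gives the coefficients for x^0, x^1, ..., x^7.
That is 7 + 1 = 8 coefficients in total.

8


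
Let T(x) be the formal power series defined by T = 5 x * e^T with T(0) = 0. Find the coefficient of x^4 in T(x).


Apply the Lagrange inversion formula: if T = 5 x * phi(T) with phi(t) = e^t, then
[x^n] T = 5^n * (1/n) [t^(n-1)] phi(t)^n = 5^n * (1/n) [t^(n-1)] e^(n t) = 5^n * (1/n) * n^(n-1) / (n-1)! = 5^n * n^(n-1) / n!.
When c = 1 this is the Cayley count of rooted labeled trees on n vertices, divided by n!.
For n = 4: 5^4 * 4^3 / 4! = 625 * 64/24 = 5000/3.

5000/3


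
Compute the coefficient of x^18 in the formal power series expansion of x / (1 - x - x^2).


Let f(x) = sum_{k>=0} a_k x^k. Multiplying f(x) * (1 - x - x^2) = x and matching coefficients gives a_0 = 0, a_1 = 1, and a_k = a_{k-1} + a_{k-2} for k >= 2. These are the Fibonacci numbers F_k.
Iterating from F_0 = 0, F_1 = 1:
F_0=0, F_1=1, F_2=1, F_3=2, F_4=3, F_5=5, F_6=8, F_7=13, F_8=21, F_9=34, ...
F_18 = 2584.

2584


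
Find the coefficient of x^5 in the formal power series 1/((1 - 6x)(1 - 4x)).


By partial fractions or Cauchy convolution:
The coefficient equals sum_{k=0}^{5} 6^k * 4^(5-k).
= 21280

21280


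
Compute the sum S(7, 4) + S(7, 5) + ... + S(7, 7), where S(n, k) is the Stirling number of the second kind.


By definition, S(n, k) counts partitions of an n-set into exactly k nonempty blocks.
Computing row n = 7 for k = 4..7:
S(7, k): 350, 140, 21, 1
Sum = 512.

512


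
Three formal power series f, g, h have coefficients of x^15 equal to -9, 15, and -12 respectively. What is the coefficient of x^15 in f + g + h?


Series addition is componentwise:
-9 + 15 + -12
= -6

-6


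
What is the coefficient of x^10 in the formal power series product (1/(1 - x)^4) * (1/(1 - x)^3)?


Combine the factors: (1/(1 - x)^4) * (1/(1 - x)^3) = 1/(1 - x)^7.
Then use 1/(1 - x)^r = sum_{k>=0} C(k + r - 1, r - 1) x^k with r = 7 and k = 10:
C(16, 6) = 8008.

8008


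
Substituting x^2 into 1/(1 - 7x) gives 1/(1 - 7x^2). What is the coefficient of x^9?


Since 1/(1 - 7x^2) only has even powers of x,
the coefficient of x^9 (odd) is 0.

0


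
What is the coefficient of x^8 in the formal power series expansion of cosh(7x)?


The Maclaurin series is cosh(t) = sum_{m>=0} t^(2m) / (2m)!, so substituting t = 7x, only even powers of x are nonzero, with coefficient of x^(2m) equal to 7^(2m) / (2m)!.
For x^8 the coefficient is 7^8/8! = 5764801/40320 = 823543/5760.

823543/5760


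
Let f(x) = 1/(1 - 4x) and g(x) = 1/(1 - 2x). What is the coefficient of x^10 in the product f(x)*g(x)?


The coefficient of x^n in f*g is the Cauchy product: sum_{k=0}^{n} a^k * b^(n-k).
With a=4, b=2, n=10:
sum_{k=0}^{10} 4^k * 2^(10-k)
= 2096128

2096128


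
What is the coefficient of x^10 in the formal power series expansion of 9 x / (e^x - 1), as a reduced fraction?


The exponential generating function for Bernoulli numbers is
x / (e^x - 1) = sum_{k>=0} B_k x^k / k!.
So the coefficient of x^10 in 9 x / (e^x - 1) is 9 B_10 / 10!.
Computing: B_10 = 5/66, 10! = 3628800, giving
9 * 5/66 / 3628800 = 1/5322240.

1/5322240


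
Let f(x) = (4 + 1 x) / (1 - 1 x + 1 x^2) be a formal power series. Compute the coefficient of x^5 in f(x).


Write f(x) = sum_{k>=0} a_k x^k. Multiplying both sides by 1 - 1 x + 1 x^2 gives
(1 - 1 x + 1 x^2) sum_{k>=0} a_k x^k = 4 + 1 x.
Matching coefficients:
 x^0: a_0 = 4
 x^1: a_1 - 1 a_0 = 1  =>  a_1 = 1*4 + 1 = 5
 x^k (k >= 2): a_k = 1 a_{k-1} - 1 a_{k-2}.
Iterating: a_2 = 1, a_3 = -4, a_4 = -5, a_5 = -1.
So the coefficient of x^5 is -1.

-1


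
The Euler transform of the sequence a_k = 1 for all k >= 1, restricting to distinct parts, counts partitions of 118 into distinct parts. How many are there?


Partitions of 118 into distinct parts can be computed via generating function.
Product (1+x)(1+x^2)(1+x^3)...
The coefficient of x^118 = 1881578

1881578


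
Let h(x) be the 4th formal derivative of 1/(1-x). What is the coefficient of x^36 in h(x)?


Differentiating 4 times: d^4/dx^4 [1/(1-x)] = 4!/(1-x)^5.
The expansion 1/(1-x)^5 = sum_{k>=0} C(k+4, 4) x^k, so the coefficient of x^n in 4!/(1-x)^5 is 4! * C(n+4, 4).
For n = 36: 24 * C(40, 4) = 24 * 91390 = 2193360

2193360


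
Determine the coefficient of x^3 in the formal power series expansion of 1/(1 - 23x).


The geometric series identity gives 1/(1 - c x) = sum_{k>=0} c^k x^k, so the coefficient of x^k is c^k.
Here c = 23 and k = 3.
Computing: 23^3 = 12167

12167


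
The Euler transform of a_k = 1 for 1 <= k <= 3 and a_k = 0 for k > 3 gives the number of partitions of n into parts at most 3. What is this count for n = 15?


Partitions of 15 into parts at most 3:
Using generating function (1-x)^(-1)(1-x^2)^(-1)(1-x^3)^(-1),
the coefficient of x^15 = 27

27


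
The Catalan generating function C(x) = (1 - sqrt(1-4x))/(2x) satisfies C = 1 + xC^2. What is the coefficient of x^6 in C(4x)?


Substituting x -> 4x scales the n-th coefficient by 4^n, so [x^6] C(4x) = 4^6 * C_6.
C_6 = C(2*6, 6)/(7) = 924/7 = 132.
So 4^6 * 132 = 4096 * 132 = 540672.

540672


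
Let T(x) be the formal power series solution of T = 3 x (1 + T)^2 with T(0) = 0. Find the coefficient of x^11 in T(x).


Apply the Lagrange inversion formula: if T = 3 x * phi(T) with phi(t) = (1 + t)^2, then [x^n] T = 3^n * (1/n) [t^(n-1)] phi(t)^n = 3^n * (1/n) [t^(n-1)] (1 + t)^(2n) = 3^n * (1/n) C(2n, n-1).
Using the identity C(2n, n-1) = C(2n, n) * n / (n+1), the unscaled factor equals C(2n, n) / (n+1) = C_n, the n-th Catalan number.
For n = 11: C_11 = C(22, 11) / 12 = 705432/12 = 58786.
With the 3^11 = 177147 factor, the coefficient is 177147 * 58786 = 10413763542.

10413763542


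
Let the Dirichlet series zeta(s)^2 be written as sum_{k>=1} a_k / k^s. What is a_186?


The Dirichlet convolution of the constant function 1 with itself gives (1 * 1)(k) = sum_{d | k} 1 = d(k), the number of positive divisors of k.
Since zeta(s) = sum_{k>=1} 1/k^s, we have zeta(s)^2 = sum_{k>=1} d(k)/k^s, so a_k = d(k).
For k = 186: the divisors are 1, 2, 3, 6, 31, 62, 93, 186.
Count = 8.

8


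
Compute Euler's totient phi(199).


phi(n) counts integers in [1, n] coprime to n. Using the multiplicative formula phi(n) = n * prod_{p | n} (1 - 1/p):
199 = 199, so
phi(199) = 199 * (1 - 1/199) = 198.

198


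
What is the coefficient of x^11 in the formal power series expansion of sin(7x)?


The Maclaurin series is sin(t) = sum_{k>=0} (-1)^k t^(2k+1) / (2k+1)!, so substituting t = 7x, only odd powers of x are nonzero, with coefficient of x^(2k+1) equal to (-1)^k 7^(2k+1) / (2k+1)!.
Write 11 = 2*5 + 1, giving the coefficient (-1)^5 * 7^11 / 11! = -1977326743/39916800 = -282475249/5702400.

-282475249/5702400


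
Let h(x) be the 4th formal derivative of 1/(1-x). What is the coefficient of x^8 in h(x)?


Differentiating 4 times: d^4/dx^4 [1/(1-x)] = 4!/(1-x)^5.
The expansion 1/(1-x)^5 = sum_{k>=0} C(k+4, 4) x^k, so the coefficient of x^n in 4!/(1-x)^5 is 4! * C(n+4, 4).
For n = 8: 24 * C(12, 4) = 24 * 495 = 11880

11880


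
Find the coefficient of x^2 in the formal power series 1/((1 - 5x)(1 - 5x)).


By partial fractions or Cauchy convolution:
The coefficient equals sum_{k=0}^{2} 5^k * 5^(2-k).
= 75

75


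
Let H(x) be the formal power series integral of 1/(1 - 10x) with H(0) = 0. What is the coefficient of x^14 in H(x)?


1/(1 - 10x) = sum_{k>=0} 10^k x^k. Integrating termwise with H(0) = 0:
H(x) = sum_{k>=0} 10^k x^(k+1) / (k+1) = sum_{m>=1} 10^(m-1) x^m / m.
For m = 14: 10^13/14 = 10000000000000/14 = 5000000000000/7.

5000000000000/7


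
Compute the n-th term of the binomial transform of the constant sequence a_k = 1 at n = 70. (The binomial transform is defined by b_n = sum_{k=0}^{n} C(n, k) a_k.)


With a_k = 1 for all k, b_n = sum_{k=0}^{n} C(n, k) = 2^n by the binomial theorem.
For n = 70: 2^70 = 1180591620717411303424.

1180591620717411303424


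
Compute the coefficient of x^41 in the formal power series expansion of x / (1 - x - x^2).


Let f(x) = sum_{k>=0} a_k x^k. Multiplying f(x) * (1 - x - x^2) = x and matching coefficients gives a_0 = 0, a_1 = 1, and a_k = a_{k-1} + a_{k-2} for k >= 2. These are the Fibonacci numbers F_k.
Iterating from F_0 = 0, F_1 = 1:
F_0=0, F_1=1, F_2=1, F_3=2, F_4=3, F_5=5, F_6=8, F_7=13, F_8=21, F_9=34, ...
F_41 = 165580141.

165580141


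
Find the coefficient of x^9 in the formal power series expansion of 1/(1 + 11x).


Write 1/(1 + c x) = 1/(1 - (-c) x) and apply the geometric-series identity
1/(1 - y) = sum_{k>=0} y^k to get 1/(1 + c x) = sum_{k>=0} (-c)^k x^k.
So the coefficient of x^k is (-c)^k = (-1)^k * c^k.
Here c = 11 and k = 9:
(-11)^9 = -1 * 2357947691 = -2357947691

-2357947691


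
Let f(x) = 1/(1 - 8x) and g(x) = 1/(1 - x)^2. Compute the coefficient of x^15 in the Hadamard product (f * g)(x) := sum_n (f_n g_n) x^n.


f has coefficients f_k = 8^k. For g = 1/(1 - x)^2 the coefficient is g_k = C(k + 1, 1) = k + 1. The Hadamard coefficient is (f * g)_k = 8^k * (k + 1).
For k = 15: 8^15 * 16 = 35184372088832 * 16 = 562949953421312.

562949953421312


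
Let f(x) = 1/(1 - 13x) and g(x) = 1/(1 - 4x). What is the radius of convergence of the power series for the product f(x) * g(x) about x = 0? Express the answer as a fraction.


The radius of 1/(1 - 13x) is 1/13 (nearest singularity at x = 1/13), and the radius of 1/(1 - 4x) is 1/4.
The product f(x)*g(x) = 1/((1 - 13x)(1 - 4x)) has singularities at both 1/13 and 1/4, so its radius of convergence is the distance to the nearest one:
min(1/13, 1/4) = 1/13.

1/13


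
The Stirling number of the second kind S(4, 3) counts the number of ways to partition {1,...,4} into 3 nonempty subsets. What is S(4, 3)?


Using the explicit formula S(n,k) = (1/k!) sum_{j=0}^{k} (-1)^(k-j) C(k,j) j^n:
S(4, 3) = 6
Equivalently, S(n,k) is n! times the coefficient of x^n in the EGF (e^x - 1)^k / k!.

6


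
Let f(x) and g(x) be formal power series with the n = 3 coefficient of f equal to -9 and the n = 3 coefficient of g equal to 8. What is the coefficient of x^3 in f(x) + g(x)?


Addition of formal power series is termwise.
The coefficient of x^3 in f + g = -9 + 8
= -1

-1


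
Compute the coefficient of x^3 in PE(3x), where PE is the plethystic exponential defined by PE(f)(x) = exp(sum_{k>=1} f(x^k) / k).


With f(x) = 3x, the exponent is sum_{k>=1} 3 x^k / k = 3 * (-ln(1 - x)). Exponentiating:
PE(3x) = exp(-3 ln(1 - x)) = 1/(1 - x)^3.
By the negative binomial expansion, [x^n] 1/(1 - x)^3 = C(n + 2, 2).
For n = 3: C(5, 2) = 10.

10


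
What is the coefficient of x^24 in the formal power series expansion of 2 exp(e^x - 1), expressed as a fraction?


exp(e^x - 1) is the exponential generating function for the Bell numbers Bell_k: exp(e^x - 1) = sum_{k>=0} Bell_k x^k / k!.
So the coefficient of x^24 in 2 exp(e^x - 1) is 2 Bell_24 / 24!.
Computing: Bell_24 = 445958869294805289 and 24! = 620448401733239439360000, giving
2 * 445958869294805289/620448401733239439360000 = 148652956431601763/103408066955539906560000.

148652956431601763/103408066955539906560000


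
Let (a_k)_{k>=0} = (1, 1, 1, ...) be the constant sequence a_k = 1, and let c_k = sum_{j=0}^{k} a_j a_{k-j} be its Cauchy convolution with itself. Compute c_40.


Since a_j = 1 for all j >= 0, the convolution sum becomes
c_k = sum_{j=0}^{k} 1 * 1 = 1 * (k + 1).
Equivalently, the generating function of (a_k) is 1/(1 - x) and its square is 1/(1 - x)^2 = sum_{k>=0} 1(k + 1) x^k.
For k = 40: 1 * 41 = 41.

41


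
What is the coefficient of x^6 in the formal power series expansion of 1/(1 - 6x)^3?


The general identity 1/(1 - c x)^r = sum_{k>=0} c^k C(k + r - 1, r - 1) x^k follows by substituting y = c x into 1/(1 - y)^r = sum_{k>=0} C(k + r - 1, r - 1) y^k.
For c = 6, r = 3, k = 6:
6^6 * C(8, 2) = 46656 * 28 = 1306368.

1306368


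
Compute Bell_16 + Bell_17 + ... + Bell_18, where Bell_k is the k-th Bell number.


Recall Bell_k counts set partitions of a k-set (with Bell_0 = 1 by convention).
Bell_16 through Bell_18: 10480142147, 82864869804, 682076806159
Sum = 10480142147 + 82864869804 + 682076806159 = 775421818110.

775421818110


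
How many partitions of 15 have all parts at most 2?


Using the generating function (1-x)^(-1)(1-x^2)^(-1),
the coefficient of x^15 counts these restricted partitions.
Result = 8

8


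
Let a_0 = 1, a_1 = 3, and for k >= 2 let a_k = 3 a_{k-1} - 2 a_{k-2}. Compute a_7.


Iterating the recurrence forward:
a_0 = 1
a_1 = 3
a_2 = 3*3 - 2*1 = 7
a_3 = 3*7 - 2*3 = 15
a_4 = 3*15 - 2*7 = 31
a_5 = 3*31 - 2*15 = 63
a_6 = 3*63 - 2*31 = 127
a_7 = 3*127 - 2*63 = 255
So a_7 = 255.

255


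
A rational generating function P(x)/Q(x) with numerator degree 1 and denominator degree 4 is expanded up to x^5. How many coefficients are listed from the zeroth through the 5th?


Expanding up to x^5 gives the coefficients for x^0, x^1, ..., x^5.
That is 5 + 1 = 6 coefficients in total.

6


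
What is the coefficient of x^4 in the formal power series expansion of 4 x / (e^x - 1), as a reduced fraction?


The exponential generating function for Bernoulli numbers is
x / (e^x - 1) = sum_{k>=0} B_k x^k / k!.
So the coefficient of x^4 in 4 x / (e^x - 1) is 4 B_4 / 4!.
Computing: B_4 = -1/30, 4! = 24, giving
4 * -1/30 / 24 = -1/180.

-1/180


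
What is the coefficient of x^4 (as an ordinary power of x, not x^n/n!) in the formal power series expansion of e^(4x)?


The exponential series is e^y = sum_{k>=0} y^k / k!. Substituting y = 4x gives
e^(4x) = sum_{k>=0} 4^k x^k / k!.
So the coefficient of x^n is a^n/n! with a = 4, n = 4:
4^4 / 4! = 256/24 = 32/3

32/3


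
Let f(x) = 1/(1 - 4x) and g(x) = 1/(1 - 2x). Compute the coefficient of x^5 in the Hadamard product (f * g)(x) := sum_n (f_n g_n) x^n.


f has coefficients f_k = 4^k and g has coefficients g_k = 2^k, so the Hadamard product has coefficient (f*g)_k = 4^k * 2^k = 8^k.
For k = 5: 8^5 = 32768.

32768


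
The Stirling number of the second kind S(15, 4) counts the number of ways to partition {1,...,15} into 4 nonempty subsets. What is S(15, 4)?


Using the explicit formula S(n,k) = (1/k!) sum_{j=0}^{k} (-1)^(k-j) C(k,j) j^n:
S(15, 4) = 42355950
Equivalently, S(n,k) is n! times the coefficient of x^n in the EGF (e^x - 1)^k / k!.

42355950


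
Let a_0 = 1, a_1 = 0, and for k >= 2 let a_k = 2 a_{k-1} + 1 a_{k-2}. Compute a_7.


Iterating the recurrence forward:
a_0 = 1
a_1 = 0
a_2 = 2*0 + 1*1 = 1
a_3 = 2*1 + 1*0 = 2
a_4 = 2*2 + 1*1 = 5
a_5 = 2*5 + 1*2 = 12
a_6 = 2*12 + 1*5 = 29
a_7 = 2*29 + 1*12 = 70
So a_7 = 70.

70


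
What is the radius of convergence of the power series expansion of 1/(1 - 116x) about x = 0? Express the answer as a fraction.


Expanding 1/(1 - 116x) = sum_{k>=0} 116^k x^k, the series converges when |116x| < 1, i.e., |x| < 1/116.
So the radius of convergence is 1/116 = 1/116.

1/116


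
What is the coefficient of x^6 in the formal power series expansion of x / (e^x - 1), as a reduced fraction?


The exponential generating function for Bernoulli numbers is
x / (e^x - 1) = sum_{k>=0} B_k x^k / k!.
So the coefficient of x^6 in x / (e^x - 1) is B_6 / 6!.
Computing: B_6 = 1/42, 6! = 720, giving
1/42 / 720 = 1/30240.

1/30240


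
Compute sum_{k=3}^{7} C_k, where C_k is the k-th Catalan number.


C_3 through C_7: 5, 14, 42, 132, 429
Sum = 5 + 14 + 42 + 132 + 429
= 622

622


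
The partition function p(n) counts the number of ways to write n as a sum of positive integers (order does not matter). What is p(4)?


Using the generating function prod_{k>=1} 1/(1-x^k), we compute p(4).
By dynamic programming over parts 1 through 4:
p(4) = 5

5


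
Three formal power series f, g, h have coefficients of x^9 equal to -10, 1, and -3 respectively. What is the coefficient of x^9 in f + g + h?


Series addition is componentwise:
-10 + 1 + -3
= -12

-12


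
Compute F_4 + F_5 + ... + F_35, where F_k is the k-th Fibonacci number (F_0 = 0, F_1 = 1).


Use the identity sum_{k=0}^{N} F_k = F_{N+2} - 1 (which follows from F_{k+2} - F_{k+1} = F_k). Then
sum_{k=4}^{35} F_k = (F_{37} - 1) - (F_{5} - 1) = F_{37} - F_{5}.
Computing: F_{37} = 24157817, F_{5} = 5, so
Sum = 24157817 - 5 = 24157812.

24157812


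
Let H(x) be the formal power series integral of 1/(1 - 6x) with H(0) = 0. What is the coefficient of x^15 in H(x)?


1/(1 - 6x) = sum_{k>=0} 6^k x^k. Integrating termwise with H(0) = 0:
H(x) = sum_{k>=0} 6^k x^(k+1) / (k+1) = sum_{m>=1} 6^(m-1) x^m / m.
For m = 15: 6^14/15 = 78364164096/15 = 26121388032/5.

26121388032/5


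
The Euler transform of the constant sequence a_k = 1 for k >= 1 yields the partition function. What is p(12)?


The Euler transform converts the sequence a_k = 1 into the number of integer partitions.
Using the recurrence or dynamic programming:
p(12) = 77

77


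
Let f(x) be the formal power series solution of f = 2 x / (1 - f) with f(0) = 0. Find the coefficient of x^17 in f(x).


Apply Lagrange inversion: f = 2 x * phi(f) with phi(t) = 1/(1 - t), so
[x^n] f = 2^n * (1/n) [t^(n-1)] phi(t)^n = 2^n * (1/n) [t^(n-1)] (1 - t)^(-n) = 2^n * (1/n) C(2n - 2, n - 1) = 2^n * C_{n-1}.
For n = 17: C_16 = C(32, 16) / 17 = 601080390/17 = 35357670.
With the 2^17 = 131072 factor, the coefficient is 131072 * 35357670 = 4634400522240.

4634400522240


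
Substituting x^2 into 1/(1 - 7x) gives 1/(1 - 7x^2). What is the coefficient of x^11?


Since 1/(1 - 7x^2) only has even powers of x,
the coefficient of x^11 (odd) is 0.

0


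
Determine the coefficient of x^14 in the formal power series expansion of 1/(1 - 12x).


The geometric series identity gives 1/(1 - c x) = sum_{k>=0} c^k x^k, so the coefficient of x^k is c^k.
Here c = 12 and k = 14.
Computing: 12^14 = 1283918464548864

1283918464548864


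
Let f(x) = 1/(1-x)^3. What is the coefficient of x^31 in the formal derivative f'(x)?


Differentiate: d/dx [ 1/(1-x)^r ] = r / (1-x)^(r+1).
Here r = 3, so f'(x) = 3 / (1-x)^4.
The expansion of 1/(1-x)^(r+1) has coefficient of x^n equal to C(n+r, r).
So the coefficient of x^31 in f'(x) is
3 * C(34, 3) = 3 * 5984 = 17952

17952


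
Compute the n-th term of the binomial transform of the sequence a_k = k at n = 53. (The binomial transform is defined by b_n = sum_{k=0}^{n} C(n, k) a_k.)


With a_k = k, b_n = sum_{k=0}^{n} C(n, k) k. Using k * C(n, k) = n * C(n-1, k-1) gives b_n = n * sum_{k>=1} C(n-1, k-1) = n * 2^(n-1).
For n = 53: 53 * 2^52 = 53 * 4503599627370496 = 238690780250636288.

238690780250636288


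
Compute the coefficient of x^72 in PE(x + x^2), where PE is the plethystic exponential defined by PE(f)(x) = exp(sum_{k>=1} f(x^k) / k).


With f(x) = x + x^2, the exponent is sum_{k>=1} (x^k + x^(2k)) / k = -ln(1 - x) - ln(1 - x^2). Exponentiating:
PE(x + x^2) = 1 / ((1 - x)(1 - x^2)).
This is the generating function for partitions of n into parts of size 1 or 2. The number of 2's can be any j in 0..36, and the rest are 1's, so
[x^72] = floor(72/2) + 1 = 37.

37


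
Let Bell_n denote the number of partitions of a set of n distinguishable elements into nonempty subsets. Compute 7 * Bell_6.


Bell_6 can be computed from the Bell triangle or from Dobinski's identity Bell_n = (1/e) * sum_{k>=0} k^n / k!.
Computing Bell_6 = 203.
Then 7 * 203 = 1421.

1421


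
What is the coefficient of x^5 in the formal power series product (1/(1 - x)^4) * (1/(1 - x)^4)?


Combine the factors: (1/(1 - x)^4) * (1/(1 - x)^4) = 1/(1 - x)^8.
Then use 1/(1 - x)^r = sum_{k>=0} C(k + r - 1, r - 1) x^k with r = 8 and k = 5:
C(12, 7) = 792.

792


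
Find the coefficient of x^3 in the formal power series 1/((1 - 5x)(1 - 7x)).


By partial fractions or Cauchy convolution:
The coefficient equals sum_{k=0}^{3} 5^k * 7^(3-k).
= 888

888


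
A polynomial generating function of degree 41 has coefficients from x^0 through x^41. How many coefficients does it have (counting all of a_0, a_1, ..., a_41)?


A polynomial of degree 41 takes the form a_0 + a_1 x + ... + a_41 x^41.
The number of coefficients is 41 + 1 = 42.

42


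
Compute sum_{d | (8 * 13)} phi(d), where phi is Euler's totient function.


First, 8 * 13 = 104. One classical identity is sum_{d | n} phi(d) = n (each k in [1, n] has a unique gcd with n, and among the k's with gcd(k, n) = n/d there are phi(d) of them). So the sum equals 104. We also verify directly:
Divisors of 104: 1, 2, 4, 8, 13, 26, 52, 104.
phi values: 1, 1, 2, 4, 12, 12, 24, 48.
Sum = 104.

104


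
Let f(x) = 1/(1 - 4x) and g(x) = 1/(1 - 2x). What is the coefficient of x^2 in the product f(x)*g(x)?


The coefficient of x^n in f*g is the Cauchy product: sum_{k=0}^{n} a^k * b^(n-k).
With a=4, b=2, n=2:
sum_{k=0}^{2} 4^k * 2^(2-k)
= 28

28


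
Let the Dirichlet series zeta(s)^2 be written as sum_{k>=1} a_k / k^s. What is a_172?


The Dirichlet convolution of the constant function 1 with itself gives (1 * 1)(k) = sum_{d | k} 1 = d(k), the number of positive divisors of k.
Since zeta(s) = sum_{k>=1} 1/k^s, we have zeta(s)^2 = sum_{k>=1} d(k)/k^s, so a_k = d(k).
For k = 172: the divisors are 1, 2, 4, 43, 86, 172.
Count = 6.

6


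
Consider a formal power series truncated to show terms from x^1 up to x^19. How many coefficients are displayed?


From x^1 to x^19 inclusive, the count is 19 - 1 + 1 = 19.

19


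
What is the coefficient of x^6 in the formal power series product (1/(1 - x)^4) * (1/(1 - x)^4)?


Combine the factors: (1/(1 - x)^4) * (1/(1 - x)^4) = 1/(1 - x)^8.
Then use 1/(1 - x)^r = sum_{k>=0} C(k + r - 1, r - 1) x^k with r = 8 and k = 6:
C(13, 7) = 1716.

1716


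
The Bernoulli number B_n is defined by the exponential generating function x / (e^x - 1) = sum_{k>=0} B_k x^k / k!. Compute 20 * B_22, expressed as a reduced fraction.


Bernoulli numbers can also be computed recursively via B_0 = 1 and sum_{j=0}^{m} C(m+1, j) B_j = 0 for m >= 1. Odd-index Bernoulli numbers vanish for k >= 3.
Computing B_22 = 854513/138, so 20 * B_22 = 20 * 854513/138 = 8545130/69.

8545130/69


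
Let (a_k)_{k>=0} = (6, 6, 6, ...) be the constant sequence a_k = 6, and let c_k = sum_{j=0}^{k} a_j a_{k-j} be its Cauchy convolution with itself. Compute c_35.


Since a_j = 6 for all j >= 0, the convolution sum becomes
c_k = sum_{j=0}^{k} 6 * 6 = 36 * (k + 1).
Equivalently, the generating function of (a_k) is 6/(1 - x) and its square is 36/(1 - x)^2 = sum_{k>=0} 36(k + 1) x^k.
For k = 35: 36 * 36 = 1296.

1296


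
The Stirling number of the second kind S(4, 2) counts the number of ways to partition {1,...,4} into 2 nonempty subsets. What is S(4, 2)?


Using the explicit formula S(n,k) = (1/k!) sum_{j=0}^{k} (-1)^(k-j) C(k,j) j^n:
S(4, 2) = 7
Equivalently, S(n,k) is n! times the coefficient of x^n in the EGF (e^x - 1)^k / k!.

7


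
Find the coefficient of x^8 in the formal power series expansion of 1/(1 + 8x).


Write 1/(1 + c x) = 1/(1 - (-c) x) and apply the geometric-series identity
1/(1 - y) = sum_{k>=0} y^k to get 1/(1 + c x) = sum_{k>=0} (-c)^k x^k.
So the coefficient of x^k is (-c)^k = (-1)^k * c^k.
Here c = 8 and k = 8:
(-8)^8 = 1 * 16777216 = 16777216

16777216


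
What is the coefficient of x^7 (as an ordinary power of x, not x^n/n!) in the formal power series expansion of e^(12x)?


The exponential series is e^y = sum_{k>=0} y^k / k!. Substituting y = 12x gives
e^(12x) = sum_{k>=0} 12^k x^k / k!.
So the coefficient of x^n is a^n/n! with a = 12, n = 7:
12^7 / 7! = 35831808/5040 = 248832/35

248832/35


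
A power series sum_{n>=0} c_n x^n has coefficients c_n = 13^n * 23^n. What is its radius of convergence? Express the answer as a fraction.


By the root test (Cauchy-Hadamard), the radius is R = 1 / limsup_n |c_n|^(1/n).
Here |c_n|^(1/n) = (13^n * 23^n)^(1/n) = 13 * 23 = 299 for all n.
So R = 1/299 = 1/299.

1/299


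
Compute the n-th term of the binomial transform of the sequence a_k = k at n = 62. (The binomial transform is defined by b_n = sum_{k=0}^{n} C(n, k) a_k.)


With a_k = k, b_n = sum_{k=0}^{n} C(n, k) k. Using k * C(n, k) = n * C(n-1, k-1) gives b_n = n * sum_{k>=1} C(n-1, k-1) = n * 2^(n-1).
For n = 62: 62 * 2^61 = 62 * 2305843009213693952 = 142962266571249025024.

142962266571249025024


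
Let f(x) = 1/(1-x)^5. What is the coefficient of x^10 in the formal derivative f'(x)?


Differentiate: d/dx [ 1/(1-x)^r ] = r / (1-x)^(r+1).
Here r = 5, so f'(x) = 5 / (1-x)^6.
The expansion of 1/(1-x)^(r+1) has coefficient of x^n equal to C(n+r, r).
So the coefficient of x^10 in f'(x) is
5 * C(15, 5) = 5 * 3003 = 15015

15015


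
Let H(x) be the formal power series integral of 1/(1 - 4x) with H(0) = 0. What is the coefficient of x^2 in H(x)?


1/(1 - 4x) = sum_{k>=0} 4^k x^k. Integrating termwise with H(0) = 0:
H(x) = sum_{k>=0} 4^k x^(k+1) / (k+1) = sum_{m>=1} 4^(m-1) x^m / m.
For m = 2: 4^1/2 = 4/2 = 2.

2


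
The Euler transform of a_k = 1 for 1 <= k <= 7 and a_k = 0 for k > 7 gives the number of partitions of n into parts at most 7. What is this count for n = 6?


Partitions of 6 into parts at most 7:
Using generating function (1-x)^(-1)(1-x^2)^(-1)...(1-x^7)^(-1),
the coefficient of x^6 = 11

11


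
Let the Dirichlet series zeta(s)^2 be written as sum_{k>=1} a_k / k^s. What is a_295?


The Dirichlet convolution of the constant function 1 with itself gives (1 * 1)(k) = sum_{d | k} 1 = d(k), the number of positive divisors of k.
Since zeta(s) = sum_{k>=1} 1/k^s, we have zeta(s)^2 = sum_{k>=1} d(k)/k^s, so a_k = d(k).
For k = 295: the divisors are 1, 5, 59, 295.
Count = 4.

4


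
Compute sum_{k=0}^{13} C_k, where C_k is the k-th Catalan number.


C_0 through C_13: 1, 1, 2, 5, 14, 42, 132, 429, 1430, 4862, 16796, 58786, 208012, 742900
Sum = 1 + 1 + 2 + 5 + 14 + 42 + 132 + 429 + 1430 + 4862 + 16796 + 58786 + 208012 + 742900
= 1033412

1033412


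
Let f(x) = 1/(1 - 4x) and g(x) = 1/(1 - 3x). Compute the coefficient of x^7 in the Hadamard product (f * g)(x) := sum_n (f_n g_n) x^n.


f has coefficients f_k = 4^k and g has coefficients g_k = 3^k, so the Hadamard product has coefficient (f*g)_k = 4^k * 3^k = 12^k.
For k = 7: 12^7 = 35831808.

35831808


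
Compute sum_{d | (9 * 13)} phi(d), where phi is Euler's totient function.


First, 9 * 13 = 117. One classical identity is sum_{d | n} phi(d) = n (each k in [1, n] has a unique gcd with n, and among the k's with gcd(k, n) = n/d there are phi(d) of them). So the sum equals 117. We also verify directly:
Divisors of 117: 1, 3, 9, 13, 39, 117.
phi values: 1, 2, 6, 12, 24, 72.
Sum = 117.

117


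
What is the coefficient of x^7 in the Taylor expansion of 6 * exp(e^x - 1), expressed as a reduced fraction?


exp(e^x - 1) = sum_{k>=0} Bell_k x^k / k!, where Bell_k is the k-th Bell number.
So the coefficient of x^7 is 6 * Bell_7 / 7!.
Computing: Bell_7 = 877 and 7! = 5040, giving
6 * 877/5040 = 877/840.

877/840


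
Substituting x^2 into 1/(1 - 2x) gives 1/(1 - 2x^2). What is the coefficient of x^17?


Since 1/(1 - 2x^2) only has even powers of x,
the coefficient of x^17 (odd) is 0.

0


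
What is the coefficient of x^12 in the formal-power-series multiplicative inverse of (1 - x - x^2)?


Let the inverse be f(x) = sum_{k>=0} a_k x^k. From f(x) * (1 - x - x^2) = 1 and matching coefficients:
 x^0: a_0 = 1.
 x^1: a_1 - a_0 = 0, so a_1 = 1.
 x^k (k >= 2): a_k - a_{k-1} - a_{k-2} = 0, i.e. a_k = a_{k-1} + a_{k-2}.
This is the Fibonacci-type recurrence shifted so that a_0 = a_1 = 1.
Iterating: a_0=1, a_1=1, a_2=2, a_3=3, a_4=5, a_5=8, a_6=13, a_7=21, a_8=34, a_9=55, ...
a_12 = 233.

233


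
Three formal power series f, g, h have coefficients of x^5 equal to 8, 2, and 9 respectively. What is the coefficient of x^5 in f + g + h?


Series addition is componentwise:
8 + 2 + 9
= 19

19


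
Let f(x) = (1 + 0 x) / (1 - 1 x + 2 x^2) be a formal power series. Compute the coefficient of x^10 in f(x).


Write f(x) = sum_{k>=0} a_k x^k. Multiplying both sides by 1 - 1 x + 2 x^2 gives
(1 - 1 x + 2 x^2) sum_{k>=0} a_k x^k = 1 + 0 x.
Matching coefficients:
 x^0: a_0 = 1
 x^1: a_1 - 1 a_0 = 0  =>  a_1 = 1*1 + 0 = 1
 x^k (k >= 2): a_k = 1 a_{k-1} - 2 a_{k-2}.
Iterating: a_2 = -1, a_3 = -3, a_4 = -1, a_5 = 5, a_6 = 7, a_7 = -3, a_8 = -17, a_9 = -11, a_10 = 23.
So the coefficient of x^10 is 23.

23


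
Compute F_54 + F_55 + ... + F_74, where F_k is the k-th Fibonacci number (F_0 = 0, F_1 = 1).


Use the identity sum_{k=0}^{N} F_k = F_{N+2} - 1 (which follows from F_{k+2} - F_{k+1} = F_k). Then
sum_{k=54}^{74} F_k = (F_{76} - 1) - (F_{55} - 1) = F_{76} - F_{55}.
Computing: F_{76} = 3416454622906707, F_{55} = 139583862445, so
Sum = 3416454622906707 - 139583862445 = 3416315039044262.

3416315039044262


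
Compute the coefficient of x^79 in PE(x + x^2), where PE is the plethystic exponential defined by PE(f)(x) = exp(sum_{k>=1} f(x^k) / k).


With f(x) = x + x^2, the exponent is sum_{k>=1} (x^k + x^(2k)) / k = -ln(1 - x) - ln(1 - x^2). Exponentiating:
PE(x + x^2) = 1 / ((1 - x)(1 - x^2)).
This is the generating function for partitions of n into parts of size 1 or 2. The number of 2's can be any j in 0..39, and the rest are 1's, so
[x^79] = floor(79/2) + 1 = 40.

40


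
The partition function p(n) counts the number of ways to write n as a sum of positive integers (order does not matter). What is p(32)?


Using the generating function prod_{k>=1} 1/(1-x^k), we compute p(32).
By dynamic programming over parts 1 through 32:
p(32) = 8349

8349


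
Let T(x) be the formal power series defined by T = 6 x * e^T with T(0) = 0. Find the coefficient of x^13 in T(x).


Apply the Lagrange inversion formula: if T = 6 x * phi(T) with phi(t) = e^t, then
[x^n] T = 6^n * (1/n) [t^(n-1)] phi(t)^n = 6^n * (1/n) [t^(n-1)] e^(n t) = 6^n * (1/n) * n^(n-1) / (n-1)! = 6^n * n^(n-1) / n!.
When c = 1 this is the Cayley count of rooted labeled trees on n vertices, divided by n!.
For n = 13: 6^13 * 13^12 / 13! = 13060694016 * 23298085122481/6227020800 = 94066914762214056/1925.

94066914762214056/1925


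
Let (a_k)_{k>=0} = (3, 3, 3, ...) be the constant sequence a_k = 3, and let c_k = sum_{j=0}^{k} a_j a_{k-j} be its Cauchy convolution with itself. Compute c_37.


Since a_j = 3 for all j >= 0, the convolution sum becomes
c_k = sum_{j=0}^{k} 3 * 3 = 9 * (k + 1).
Equivalently, the generating function of (a_k) is 3/(1 - x) and its square is 9/(1 - x)^2 = sum_{k>=0} 9(k + 1) x^k.
For k = 37: 9 * 38 = 342.

342


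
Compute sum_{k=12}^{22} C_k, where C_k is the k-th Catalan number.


C_12 through C_22: 208012, 742900, 2674440, 9694845, 35357670, 129644790, 477638700, 1767263190, 6564120420, 24466267020, 91482563640
Sum = 208012 + 742900 + 2674440 + 9694845 + 35357670 + 129644790 + 477638700 + 1767263190 + 6564120420 + 24466267020 + 91482563640
= 124936175627

124936175627


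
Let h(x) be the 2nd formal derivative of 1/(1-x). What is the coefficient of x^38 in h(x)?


Differentiating 2 times: d^2/dx^2 [1/(1-x)] = 2!/(1-x)^3.
The expansion 1/(1-x)^3 = sum_{k>=0} C(k+2, 2) x^k, so the coefficient of x^n in 2!/(1-x)^3 is 2! * C(n+2, 2).
For n = 38: 2 * C(40, 2) = 2 * 780 = 1560

1560


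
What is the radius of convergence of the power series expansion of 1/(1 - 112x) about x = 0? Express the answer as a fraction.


Expanding 1/(1 - 112x) = sum_{k>=0} 112^k x^k, the series converges when |112x| < 1, i.e., |x| < 1/112.
So the radius of convergence is 1/112 = 1/112.

1/112


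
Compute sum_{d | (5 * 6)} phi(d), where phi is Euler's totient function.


First, 5 * 6 = 30. One classical identity is sum_{d | n} phi(d) = n (each k in [1, n] has a unique gcd with n, and among the k's with gcd(k, n) = n/d there are phi(d) of them). So the sum equals 30. We also verify directly:
Divisors of 30: 1, 2, 3, 5, 6, 10, 15, 30.
phi values: 1, 1, 2, 4, 2, 4, 8, 8.
Sum = 30.

30


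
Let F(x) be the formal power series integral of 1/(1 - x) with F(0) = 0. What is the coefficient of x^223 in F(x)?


1/(1 - x) = sum_{k>=0} x^k. Integrating termwise and using F(0) = 0 gives
F(x) = sum_{k>=0} x^(k+1) / (k+1) = sum_{m>=1} x^m / m = -ln(1 - x).
So the coefficient of x^223 is 1/223 = 1/223.

1/223


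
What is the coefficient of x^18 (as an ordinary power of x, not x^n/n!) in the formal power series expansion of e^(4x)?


The exponential series is e^y = sum_{k>=0} y^k / k!. Substituting y = 4x gives
e^(4x) = sum_{k>=0} 4^k x^k / k!.
So the coefficient of x^n is a^n/n! with a = 4, n = 18:
4^18 / 18! = 68719476736/6402373705728000 = 1048576/97692469875

1048576/97692469875


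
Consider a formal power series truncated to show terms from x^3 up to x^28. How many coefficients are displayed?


From x^3 to x^28 inclusive, the count is 28 - 3 + 1 = 26.

26


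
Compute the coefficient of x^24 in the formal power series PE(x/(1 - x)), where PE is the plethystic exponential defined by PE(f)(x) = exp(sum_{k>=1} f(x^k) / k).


For f(x) = x/(1 - x) we have
sum_{k>=1} f(x^k) / k = sum_{k>=1} (1/k) * x^k / (1 - x^k) = sum_{k, m >= 1} x^(k m) / k,
which after exponentiating simplifies to
PE(x/(1 - x)) = prod_{k>=1} 1 / (1 - x^k).
This is the generating function for the partition function p(n), so the coefficient of x^24 is p(24).
Computing p(24) by dynamic programming over parts 1, 2, ..., 24: p(24) = 1575.

1575


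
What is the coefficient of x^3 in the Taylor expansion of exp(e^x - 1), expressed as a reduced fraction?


exp(e^x - 1) = sum_{k>=0} Bell_k x^k / k!, where Bell_k is the k-th Bell number.
So the coefficient of x^3 is Bell_3 / 3!.
Computing: Bell_3 = 5 and 3! = 6, giving
5/6 = 5/6.

5/6


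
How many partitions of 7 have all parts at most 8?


Using the generating function (1-x)^(-1)(1-x^2)^(-1)...(1-x^8)^(-1),
the coefficient of x^7 counts these restricted partitions.
Result = 15

15


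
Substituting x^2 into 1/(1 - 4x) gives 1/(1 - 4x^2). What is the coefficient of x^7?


Since 1/(1 - 4x^2) only has even powers of x,
the coefficient of x^7 (odd) is 0.

0


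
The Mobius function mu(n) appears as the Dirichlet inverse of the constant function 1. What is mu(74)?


74 = 2 * 37 (all distinct primes).
mu(74) = (-1)^2 = 1

1


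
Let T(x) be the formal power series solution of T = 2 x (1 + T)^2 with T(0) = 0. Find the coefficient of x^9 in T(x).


Apply the Lagrange inversion formula: if T = 2 x * phi(T) with phi(t) = (1 + t)^2, then [x^n] T = 2^n * (1/n) [t^(n-1)] phi(t)^n = 2^n * (1/n) [t^(n-1)] (1 + t)^(2n) = 2^n * (1/n) C(2n, n-1).
Using the identity C(2n, n-1) = C(2n, n) * n / (n+1), the unscaled factor equals C(2n, n) / (n+1) = C_n, the n-th Catalan number.
For n = 9: C_9 = C(18, 9) / 10 = 48620/10 = 4862.
With the 2^9 = 512 factor, the coefficient is 512 * 4862 = 2489344.

2489344


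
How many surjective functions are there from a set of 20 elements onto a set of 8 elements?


By inclusion-exclusion on which target elements are missed, the number of surjections from an n-set onto a k-set is
surj(n, k) = sum_{j=0}^{k} (-1)^j C(k, j) (k - j)^n.
Equivalently surj(n, k) = k! * S(n, k), where S(n, k) is the Stirling number of the second kind.
For n = 20, k = 8:
S(20, 8) = 15170932662679, so
surj = 8! * 15170932662679 = 40320 * 15170932662679 = 611692004959217280.

611692004959217280


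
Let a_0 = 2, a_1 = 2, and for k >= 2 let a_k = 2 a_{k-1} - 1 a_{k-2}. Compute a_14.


Iterating the recurrence forward:
a_0 = 2
a_1 = 2
a_2 = 2*2 - 1*2 = 2
a_3 = 2*2 - 1*2 = 2
a_4 = 2*2 - 1*2 = 2
a_5 = 2*2 - 1*2 = 2
a_6 = 2*2 - 1*2 = 2
a_7 = 2*2 - 1*2 = 2
a_8 = 2*2 - 1*2 = 2
a_9 = 2*2 - 1*2 = 2
a_10 = 2*2 - 1*2 = 2
a_11 = 2*2 - 1*2 = 2
a_12 = 2*2 - 1*2 = 2
a_13 = 2*2 - 1*2 = 2
a_14 = 2*2 - 1*2 = 2
So a_14 = 2.

2


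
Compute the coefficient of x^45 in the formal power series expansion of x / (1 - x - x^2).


Let f(x) = sum_{k>=0} a_k x^k. Multiplying f(x) * (1 - x - x^2) = x and matching coefficients gives a_0 = 0, a_1 = 1, and a_k = a_{k-1} + a_{k-2} for k >= 2. These are the Fibonacci numbers F_k.
Iterating from F_0 = 0, F_1 = 1:
F_0=0, F_1=1, F_2=1, F_3=2, F_4=3, F_5=5, F_6=8, F_7=13, F_8=21, F_9=34, ...
F_45 = 1134903170.

1134903170


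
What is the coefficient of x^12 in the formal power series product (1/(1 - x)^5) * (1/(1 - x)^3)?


Combine the factors: (1/(1 - x)^5) * (1/(1 - x)^3) = 1/(1 - x)^8.
Then use 1/(1 - x)^r = sum_{k>=0} C(k + r - 1, r - 1) x^k with r = 8 and k = 12:
C(19, 7) = 50388.

50388


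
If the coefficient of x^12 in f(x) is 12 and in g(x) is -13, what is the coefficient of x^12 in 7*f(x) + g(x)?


Scalar multiplication scales coefficients: 7 * 12 = 84.
Then add the g coefficient: 84 + -13
= 71

71
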